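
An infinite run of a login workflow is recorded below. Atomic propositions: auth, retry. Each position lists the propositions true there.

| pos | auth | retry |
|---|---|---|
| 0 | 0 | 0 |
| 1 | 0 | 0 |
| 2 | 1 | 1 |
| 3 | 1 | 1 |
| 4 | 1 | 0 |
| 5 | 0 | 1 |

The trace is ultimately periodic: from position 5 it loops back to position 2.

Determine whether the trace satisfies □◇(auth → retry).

◇(auth → retry) holds at every position 0..5, and those are all positions ever visited, so □◇(auth → retry) holds.

Yes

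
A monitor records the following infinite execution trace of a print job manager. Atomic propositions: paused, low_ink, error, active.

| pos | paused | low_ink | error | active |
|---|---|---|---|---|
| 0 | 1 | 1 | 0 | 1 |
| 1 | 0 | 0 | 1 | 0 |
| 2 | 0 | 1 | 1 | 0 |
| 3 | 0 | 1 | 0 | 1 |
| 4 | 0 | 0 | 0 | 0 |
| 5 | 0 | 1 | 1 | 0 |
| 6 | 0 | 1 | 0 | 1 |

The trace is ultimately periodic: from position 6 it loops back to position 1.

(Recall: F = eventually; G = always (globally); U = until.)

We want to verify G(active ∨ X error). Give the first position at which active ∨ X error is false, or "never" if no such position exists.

2

Check active ∨ X error at each position in order: 0 ✓, 1 ✓.
At position 2 the labels are {error, low_ink} and the next position 3 has {active, low_ink}, so active ∨ X error is false there. This is the first violation.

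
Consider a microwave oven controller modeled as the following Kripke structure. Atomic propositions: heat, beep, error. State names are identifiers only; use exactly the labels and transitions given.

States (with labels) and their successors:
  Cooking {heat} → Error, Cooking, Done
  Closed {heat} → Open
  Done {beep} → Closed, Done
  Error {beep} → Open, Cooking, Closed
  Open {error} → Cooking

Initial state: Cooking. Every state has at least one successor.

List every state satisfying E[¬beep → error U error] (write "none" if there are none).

States satisfying ¬beep → error: {Done, Error, Open}.
States satisfying error: {Open}.
States satisfying E[¬beep → error U error]: {Error, Open}.

{Error, Open}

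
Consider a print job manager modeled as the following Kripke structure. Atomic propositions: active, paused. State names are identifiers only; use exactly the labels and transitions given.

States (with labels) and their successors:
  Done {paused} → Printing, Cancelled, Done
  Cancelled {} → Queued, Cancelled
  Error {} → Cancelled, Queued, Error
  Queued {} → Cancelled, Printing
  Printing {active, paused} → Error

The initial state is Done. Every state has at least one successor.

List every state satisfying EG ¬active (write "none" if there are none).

States satisfying ¬active: {Done, Cancelled, Error, Queued}.
States satisfying EG ¬active: {Done, Cancelled, Error, Queued}.

{Done, Cancelled, Error, Queued}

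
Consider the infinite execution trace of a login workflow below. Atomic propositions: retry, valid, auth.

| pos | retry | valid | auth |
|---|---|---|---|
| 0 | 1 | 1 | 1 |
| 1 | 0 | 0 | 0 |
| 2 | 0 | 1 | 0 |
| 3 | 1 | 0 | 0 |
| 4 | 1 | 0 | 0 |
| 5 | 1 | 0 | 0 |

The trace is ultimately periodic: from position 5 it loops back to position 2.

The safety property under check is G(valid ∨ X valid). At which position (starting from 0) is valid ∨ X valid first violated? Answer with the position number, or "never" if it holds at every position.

Check valid ∨ X valid at each position in order: 0 ✓, 1 ✓, 2 ✓.
At position 3 the labels are {retry} and the next position 4 has {retry}, so valid ∨ X valid is false there. This is the first violation.

3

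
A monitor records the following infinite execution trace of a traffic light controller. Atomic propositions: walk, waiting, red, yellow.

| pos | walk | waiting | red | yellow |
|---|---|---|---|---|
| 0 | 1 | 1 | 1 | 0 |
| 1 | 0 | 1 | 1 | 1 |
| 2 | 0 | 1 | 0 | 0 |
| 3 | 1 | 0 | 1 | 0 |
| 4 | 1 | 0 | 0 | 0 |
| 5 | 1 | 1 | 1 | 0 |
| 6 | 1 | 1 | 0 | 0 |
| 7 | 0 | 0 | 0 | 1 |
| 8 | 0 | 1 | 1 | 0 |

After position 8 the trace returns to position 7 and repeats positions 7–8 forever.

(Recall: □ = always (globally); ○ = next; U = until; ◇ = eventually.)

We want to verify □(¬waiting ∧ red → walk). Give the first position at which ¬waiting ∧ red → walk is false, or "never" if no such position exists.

never

¬waiting ∧ red → walk holds at every position 0..8, and those are all the positions the trace ever visits, so the invariant □(¬waiting ∧ red → walk) is never violated.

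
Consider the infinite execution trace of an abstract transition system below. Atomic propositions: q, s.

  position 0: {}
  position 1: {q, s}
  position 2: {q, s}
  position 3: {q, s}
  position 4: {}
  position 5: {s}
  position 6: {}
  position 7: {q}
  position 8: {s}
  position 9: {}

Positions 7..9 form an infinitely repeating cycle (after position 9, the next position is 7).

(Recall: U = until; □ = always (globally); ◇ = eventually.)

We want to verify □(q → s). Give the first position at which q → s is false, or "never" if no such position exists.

Check q → s at each position in order: 0 ✓, 1 ✓, 2 ✓, 3 ✓, 4 ✓, 5 ✓, 6 ✓.
At position 7 the labels are {q}, so q → s is false there. This is the first violation.

7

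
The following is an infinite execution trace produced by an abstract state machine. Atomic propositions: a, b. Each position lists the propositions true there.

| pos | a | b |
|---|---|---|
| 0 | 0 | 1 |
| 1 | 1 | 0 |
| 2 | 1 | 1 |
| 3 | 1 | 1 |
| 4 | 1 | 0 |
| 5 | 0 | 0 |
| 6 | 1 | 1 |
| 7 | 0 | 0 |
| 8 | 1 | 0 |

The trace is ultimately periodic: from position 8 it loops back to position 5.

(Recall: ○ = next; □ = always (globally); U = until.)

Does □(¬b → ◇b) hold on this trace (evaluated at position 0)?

Holds

¬b → ◇b holds at every position 0..8, and those are all positions ever visited, so □(¬b → ◇b) holds.
Positions where ¬b holds: 1, 4, 5, 7, 8.
Check ◇b at each: 1→ok, 4→ok, 5→ok, 7→ok, 8→ok.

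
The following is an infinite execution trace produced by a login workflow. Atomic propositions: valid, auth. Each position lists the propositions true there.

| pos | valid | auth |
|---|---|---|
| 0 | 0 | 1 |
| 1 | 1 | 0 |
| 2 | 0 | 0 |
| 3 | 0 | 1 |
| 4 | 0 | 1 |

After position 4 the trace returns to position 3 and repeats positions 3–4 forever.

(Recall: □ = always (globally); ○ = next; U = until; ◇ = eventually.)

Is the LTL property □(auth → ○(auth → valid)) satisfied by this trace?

auth → ○(auth → valid) must hold at every position from 0 onward. It fails at position 3, so □(auth → ○(auth → valid)) is false.
Positions where auth holds: 0, 3, 4.
Check ○(auth → valid) at each: 0→ok, 3→fails, 4→fails.

Does not hold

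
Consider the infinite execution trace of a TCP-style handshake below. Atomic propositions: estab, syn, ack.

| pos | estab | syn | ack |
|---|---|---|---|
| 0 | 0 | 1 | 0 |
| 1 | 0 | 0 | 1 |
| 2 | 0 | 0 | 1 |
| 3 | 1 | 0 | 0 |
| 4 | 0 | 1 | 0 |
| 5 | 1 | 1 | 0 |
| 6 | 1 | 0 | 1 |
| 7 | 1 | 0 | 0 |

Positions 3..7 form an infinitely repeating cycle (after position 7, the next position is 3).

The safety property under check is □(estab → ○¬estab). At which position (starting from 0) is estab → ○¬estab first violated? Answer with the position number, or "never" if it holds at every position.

5

Check estab → ○¬estab at each position in order: 0 ✓, 1 ✓, 2 ✓, 3 ✓, 4 ✓.
At position 5 the labels are {estab, syn} and the next position 6 has {ack, estab}, so estab → ○¬estab is false there. This is the first violation.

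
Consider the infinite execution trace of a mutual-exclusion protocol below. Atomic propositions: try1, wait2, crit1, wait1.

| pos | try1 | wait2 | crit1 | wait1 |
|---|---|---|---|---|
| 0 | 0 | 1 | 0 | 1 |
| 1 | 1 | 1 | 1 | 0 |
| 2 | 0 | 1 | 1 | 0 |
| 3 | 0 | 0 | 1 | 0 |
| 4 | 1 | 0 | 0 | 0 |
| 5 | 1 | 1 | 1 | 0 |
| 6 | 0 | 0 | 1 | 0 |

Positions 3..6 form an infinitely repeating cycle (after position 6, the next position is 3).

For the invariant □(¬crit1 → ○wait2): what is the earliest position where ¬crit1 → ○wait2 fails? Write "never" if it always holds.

never

¬crit1 → ○wait2 holds at every position 0..6, and those are all the positions the trace ever visits, so the invariant □(¬crit1 → ○wait2) is never violated.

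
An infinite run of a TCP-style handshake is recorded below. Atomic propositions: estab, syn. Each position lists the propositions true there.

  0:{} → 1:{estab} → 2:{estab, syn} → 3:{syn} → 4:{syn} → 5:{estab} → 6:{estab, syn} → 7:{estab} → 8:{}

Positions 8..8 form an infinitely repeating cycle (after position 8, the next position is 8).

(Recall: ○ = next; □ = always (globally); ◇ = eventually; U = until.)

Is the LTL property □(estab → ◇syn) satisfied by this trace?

Does not hold

estab → ◇syn must hold at every position from 0 onward. It fails at position 7, so □(estab → ◇syn) is false.
Positions where estab holds: 1, 2, 5, 6, 7.
Check ◇syn at each: 1→ok, 2→ok, 5→ok, 6→ok, 7→fails.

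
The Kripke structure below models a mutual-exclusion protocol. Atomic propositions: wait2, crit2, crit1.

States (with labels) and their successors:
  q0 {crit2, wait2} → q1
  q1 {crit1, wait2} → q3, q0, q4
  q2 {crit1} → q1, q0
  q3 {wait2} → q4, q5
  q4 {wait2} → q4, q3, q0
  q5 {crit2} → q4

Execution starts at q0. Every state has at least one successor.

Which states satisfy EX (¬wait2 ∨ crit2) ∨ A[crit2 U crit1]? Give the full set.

{q0, q1, q2, q3, q4}

States satisfying ¬wait2 ∨ crit2: {q0, q2, q5}.
States satisfying EX (¬wait2 ∨ crit2): {q1, q2, q3, q4}.
States satisfying crit2: {q0, q5}.
States satisfying crit1: {q1, q2}.
States satisfying A[crit2 U crit1]: {q0, q1, q2}.
States satisfying EX (¬wait2 ∨ crit2) ∨ A[crit2 U crit1]: {q0, q1, q2, q3, q4}.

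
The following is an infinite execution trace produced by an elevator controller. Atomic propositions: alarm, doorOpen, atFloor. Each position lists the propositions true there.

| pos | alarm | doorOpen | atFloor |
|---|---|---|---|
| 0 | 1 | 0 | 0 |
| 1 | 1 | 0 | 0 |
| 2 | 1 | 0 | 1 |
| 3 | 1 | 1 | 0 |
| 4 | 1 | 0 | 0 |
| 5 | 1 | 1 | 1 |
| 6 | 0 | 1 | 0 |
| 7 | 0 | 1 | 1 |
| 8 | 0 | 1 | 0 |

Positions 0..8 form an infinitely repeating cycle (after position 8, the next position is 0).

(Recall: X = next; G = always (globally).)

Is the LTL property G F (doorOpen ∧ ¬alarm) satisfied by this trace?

Satisfied

F (doorOpen ∧ ¬alarm) holds at every position 0..8, and those are all positions ever visited, so G F (doorOpen ∧ ¬alarm) holds.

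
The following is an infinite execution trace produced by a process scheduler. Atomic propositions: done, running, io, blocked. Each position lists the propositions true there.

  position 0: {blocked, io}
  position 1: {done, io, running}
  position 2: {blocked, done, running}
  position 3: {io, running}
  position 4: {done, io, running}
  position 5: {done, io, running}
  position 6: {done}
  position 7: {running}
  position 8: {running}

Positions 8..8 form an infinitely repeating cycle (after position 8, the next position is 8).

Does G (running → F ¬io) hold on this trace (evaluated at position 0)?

running → F ¬io holds at every position 0..8, and those are all positions ever visited, so G (running → F ¬io) holds.
Positions where running holds: 1, 2, 3, 4, 5, 7, 8.
Check F ¬io at each: 1→ok, 2→ok, 3→ok, 4→ok, 5→ok, 7→ok, 8→ok.

Yes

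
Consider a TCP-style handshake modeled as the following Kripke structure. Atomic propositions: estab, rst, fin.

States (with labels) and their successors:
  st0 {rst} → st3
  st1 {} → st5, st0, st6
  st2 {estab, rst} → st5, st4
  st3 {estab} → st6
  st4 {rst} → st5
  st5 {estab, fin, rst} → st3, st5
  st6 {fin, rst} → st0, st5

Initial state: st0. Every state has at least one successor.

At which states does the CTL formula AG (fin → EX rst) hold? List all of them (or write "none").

{st0, st1, st2, st3, st4, st5, st6}

States satisfying fin → EX rst: {st0, st1, st2, st3, st4, st5, st6}.
States satisfying AG (fin → EX rst): {st0, st1, st2, st3, st4, st5, st6}.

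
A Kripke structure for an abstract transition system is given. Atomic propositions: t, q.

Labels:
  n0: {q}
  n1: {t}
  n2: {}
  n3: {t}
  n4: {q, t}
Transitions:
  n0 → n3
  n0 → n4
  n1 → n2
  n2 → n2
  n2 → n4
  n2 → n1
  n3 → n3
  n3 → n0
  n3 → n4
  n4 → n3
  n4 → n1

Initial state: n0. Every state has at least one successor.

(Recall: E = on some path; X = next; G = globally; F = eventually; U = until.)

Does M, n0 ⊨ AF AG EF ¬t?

States satisfying AG EF ¬t: {n0, n1, n2, n3, n4}.
States satisfying AF AG EF ¬t: {n0, n1, n2, n3, n4}.
n0 ∈ Sat(AF AG EF ¬t).

Satisfied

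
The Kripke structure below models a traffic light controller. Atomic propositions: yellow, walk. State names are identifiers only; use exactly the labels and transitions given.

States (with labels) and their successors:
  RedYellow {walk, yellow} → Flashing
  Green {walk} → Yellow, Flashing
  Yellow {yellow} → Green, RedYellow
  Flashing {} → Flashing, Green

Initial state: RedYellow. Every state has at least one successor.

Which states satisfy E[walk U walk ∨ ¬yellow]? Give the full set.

States satisfying walk: {RedYellow, Green}.
States satisfying walk ∨ ¬yellow: {RedYellow, Green, Flashing}.
States satisfying E[walk U walk ∨ ¬yellow]: {RedYellow, Green, Flashing}.

{RedYellow, Green, Flashing}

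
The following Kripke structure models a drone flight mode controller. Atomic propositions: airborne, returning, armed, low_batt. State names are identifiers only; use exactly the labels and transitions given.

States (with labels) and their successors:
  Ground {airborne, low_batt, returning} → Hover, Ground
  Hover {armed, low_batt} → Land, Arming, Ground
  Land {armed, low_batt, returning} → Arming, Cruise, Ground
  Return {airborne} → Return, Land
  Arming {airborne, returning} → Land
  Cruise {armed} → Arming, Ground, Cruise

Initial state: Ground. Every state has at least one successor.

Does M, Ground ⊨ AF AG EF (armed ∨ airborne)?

Satisfied

States satisfying AG EF (armed ∨ airborne): {Ground, Hover, Land, Return, Arming, Cruise}.
States satisfying AF AG EF (armed ∨ airborne): {Ground, Hover, Land, Return, Arming, Cruise}.
Ground ∈ Sat(AF AG EF (armed ∨ airborne)).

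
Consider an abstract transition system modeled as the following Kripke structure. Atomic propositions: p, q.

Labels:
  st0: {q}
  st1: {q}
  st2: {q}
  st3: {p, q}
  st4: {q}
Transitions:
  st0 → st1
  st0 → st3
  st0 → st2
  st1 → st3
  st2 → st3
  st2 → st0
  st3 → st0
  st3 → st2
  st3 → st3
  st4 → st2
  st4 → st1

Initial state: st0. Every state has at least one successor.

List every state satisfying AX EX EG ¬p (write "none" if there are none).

States satisfying EX EG ¬p: {st0, st2, st3, st4}.
States satisfying AX EX EG ¬p: {st1, st2, st3}.

{st1, st2, st3}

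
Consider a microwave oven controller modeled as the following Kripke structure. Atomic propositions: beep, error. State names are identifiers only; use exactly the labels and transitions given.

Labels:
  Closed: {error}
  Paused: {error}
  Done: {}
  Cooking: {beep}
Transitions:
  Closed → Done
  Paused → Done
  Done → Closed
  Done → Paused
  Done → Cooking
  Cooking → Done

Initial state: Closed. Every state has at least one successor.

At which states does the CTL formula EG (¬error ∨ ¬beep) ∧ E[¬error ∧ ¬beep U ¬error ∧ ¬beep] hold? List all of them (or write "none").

{Done}

States satisfying ¬error ∨ ¬beep: {Closed, Paused, Done, Cooking}.
States satisfying EG (¬error ∨ ¬beep): {Closed, Paused, Done, Cooking}.
States satisfying ¬error ∧ ¬beep: {Done}.
States satisfying E[¬error ∧ ¬beep U ¬error ∧ ¬beep]: {Done}.
States satisfying EG (¬error ∨ ¬beep) ∧ E[¬error ∧ ¬beep U ¬error ∧ ¬beep]: {Done}.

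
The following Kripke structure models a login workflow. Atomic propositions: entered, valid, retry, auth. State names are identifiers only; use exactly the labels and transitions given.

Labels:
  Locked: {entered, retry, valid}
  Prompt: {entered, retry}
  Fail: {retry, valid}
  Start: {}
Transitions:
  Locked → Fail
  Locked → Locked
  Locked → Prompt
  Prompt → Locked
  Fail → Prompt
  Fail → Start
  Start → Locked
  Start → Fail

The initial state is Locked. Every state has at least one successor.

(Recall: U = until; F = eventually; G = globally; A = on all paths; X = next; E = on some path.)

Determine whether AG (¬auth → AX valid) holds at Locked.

States satisfying ¬auth → AX valid: {Prompt, Start}.
States satisfying AG (¬auth → AX valid): ∅.
Fail is reachable from Locked and violates ¬auth → AX valid, so AG fails at Locked.
Locked ∉ Sat(AG (¬auth → AX valid)).

No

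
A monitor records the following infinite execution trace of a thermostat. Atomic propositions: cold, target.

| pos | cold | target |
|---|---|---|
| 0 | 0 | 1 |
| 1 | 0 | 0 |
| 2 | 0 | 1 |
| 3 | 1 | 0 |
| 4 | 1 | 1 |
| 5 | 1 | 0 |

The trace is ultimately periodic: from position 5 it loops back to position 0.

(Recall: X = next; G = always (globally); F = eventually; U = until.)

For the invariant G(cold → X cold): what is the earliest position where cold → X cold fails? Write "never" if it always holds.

5

Check cold → X cold at each position in order: 0 ✓, 1 ✓, 2 ✓, 3 ✓, 4 ✓.
At position 5 the labels are {cold} and the next position 0 has {target}, so cold → X cold is false there. This is the first violation.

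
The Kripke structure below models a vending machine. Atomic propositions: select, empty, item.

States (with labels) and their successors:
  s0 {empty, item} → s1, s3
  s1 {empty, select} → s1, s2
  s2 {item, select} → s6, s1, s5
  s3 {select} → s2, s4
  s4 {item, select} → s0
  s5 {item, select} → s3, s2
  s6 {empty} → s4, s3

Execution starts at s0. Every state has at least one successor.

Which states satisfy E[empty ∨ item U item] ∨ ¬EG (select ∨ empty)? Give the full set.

States satisfying empty ∨ item: {s0, s1, s2, s4, s5, s6}.
States satisfying item: {s0, s2, s4, s5}.
States satisfying E[empty ∨ item U item]: {s0, s1, s2, s4, s5, s6}.
States satisfying select ∨ empty: {s0, s1, s2, s3, s4, s5, s6}.
States satisfying EG (select ∨ empty): {s0, s1, s2, s3, s4, s5, s6}.
States satisfying ¬EG (select ∨ empty): ∅.
States satisfying E[empty ∨ item U item] ∨ ¬EG (select ∨ empty): {s0, s1, s2, s4, s5, s6}.

{s0, s1, s2, s4, s5, s6}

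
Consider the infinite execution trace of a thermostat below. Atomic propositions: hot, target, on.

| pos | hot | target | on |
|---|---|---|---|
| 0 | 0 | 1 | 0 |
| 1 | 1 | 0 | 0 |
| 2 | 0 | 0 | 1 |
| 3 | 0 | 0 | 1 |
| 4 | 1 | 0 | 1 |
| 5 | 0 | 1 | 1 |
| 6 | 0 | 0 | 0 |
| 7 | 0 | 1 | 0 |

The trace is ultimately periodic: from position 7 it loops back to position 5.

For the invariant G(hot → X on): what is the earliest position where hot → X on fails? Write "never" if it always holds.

hot → X on holds at every position 0..7, and those are all the positions the trace ever visits, so the invariant G(hot → X on) is never violated.

never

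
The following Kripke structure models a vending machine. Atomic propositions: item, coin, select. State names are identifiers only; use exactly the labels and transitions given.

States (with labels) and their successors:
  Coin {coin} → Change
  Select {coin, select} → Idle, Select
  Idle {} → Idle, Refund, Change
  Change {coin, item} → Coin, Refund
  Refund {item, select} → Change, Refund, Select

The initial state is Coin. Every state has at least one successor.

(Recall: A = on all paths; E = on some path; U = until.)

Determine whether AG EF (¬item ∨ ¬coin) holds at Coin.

States satisfying EF (¬item ∨ ¬coin): {Coin, Select, Idle, Change, Refund}.
States satisfying AG EF (¬item ∨ ¬coin): {Coin, Select, Idle, Change, Refund}.
Every state reachable from Coin satisfies EF (¬item ∨ ¬coin).
Coin ∈ Sat(AG EF (¬item ∨ ¬coin)).

Satisfied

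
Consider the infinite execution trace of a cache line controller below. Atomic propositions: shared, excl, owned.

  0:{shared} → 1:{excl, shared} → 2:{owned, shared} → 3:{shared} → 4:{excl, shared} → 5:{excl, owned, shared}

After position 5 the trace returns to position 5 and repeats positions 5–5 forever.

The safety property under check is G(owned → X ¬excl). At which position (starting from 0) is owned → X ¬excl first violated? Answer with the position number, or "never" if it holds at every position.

5

Check owned → X ¬excl at each position in order: 0 ✓, 1 ✓, 2 ✓, 3 ✓, 4 ✓.
At position 5 the labels are {excl, owned, shared} and the next position 5 has {excl, owned, shared}, so owned → X ¬excl is false there. This is the first violation.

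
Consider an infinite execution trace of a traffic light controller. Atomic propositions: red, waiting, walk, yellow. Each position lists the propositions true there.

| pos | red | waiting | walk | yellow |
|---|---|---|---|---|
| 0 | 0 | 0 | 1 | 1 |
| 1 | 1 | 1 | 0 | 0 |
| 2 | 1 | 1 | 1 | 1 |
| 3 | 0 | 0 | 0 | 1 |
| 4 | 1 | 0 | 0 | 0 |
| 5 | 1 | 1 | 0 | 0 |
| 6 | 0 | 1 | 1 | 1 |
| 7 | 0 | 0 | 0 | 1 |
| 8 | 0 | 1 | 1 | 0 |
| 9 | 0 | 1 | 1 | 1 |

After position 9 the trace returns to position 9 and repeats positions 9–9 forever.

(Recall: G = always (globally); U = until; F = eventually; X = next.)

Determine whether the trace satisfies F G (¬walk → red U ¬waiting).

G (¬walk → red U ¬waiting) holds at position 6, which is reachable from 0, so F G (¬walk → red U ¬waiting) holds.

Satisfied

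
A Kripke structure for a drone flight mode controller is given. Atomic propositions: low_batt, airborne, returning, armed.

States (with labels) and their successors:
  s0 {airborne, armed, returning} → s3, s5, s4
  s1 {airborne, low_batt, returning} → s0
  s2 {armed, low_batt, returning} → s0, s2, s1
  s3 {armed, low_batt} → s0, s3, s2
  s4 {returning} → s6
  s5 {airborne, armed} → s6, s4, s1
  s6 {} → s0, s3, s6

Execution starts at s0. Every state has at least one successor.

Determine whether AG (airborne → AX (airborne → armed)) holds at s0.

Violated

States satisfying airborne → AX (airborne → armed): {s0, s1, s2, s3, s4, s6}.
States satisfying AG (airborne → AX (airborne → armed)): ∅.
s5 is reachable from s0 and violates airborne → AX (airborne → armed), so AG fails at s0.
s0 ∉ Sat(AG (airborne → AX (airborne → armed))).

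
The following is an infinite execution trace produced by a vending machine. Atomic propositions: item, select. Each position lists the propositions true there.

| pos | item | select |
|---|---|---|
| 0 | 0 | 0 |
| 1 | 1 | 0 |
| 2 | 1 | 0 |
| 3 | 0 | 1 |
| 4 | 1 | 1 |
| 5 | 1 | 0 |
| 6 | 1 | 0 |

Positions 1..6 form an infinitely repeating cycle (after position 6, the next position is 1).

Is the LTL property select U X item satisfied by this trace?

Yes

Walking from position 0: X item first holds at position 0, and select holds at every earlier position along the way, so select U X item holds.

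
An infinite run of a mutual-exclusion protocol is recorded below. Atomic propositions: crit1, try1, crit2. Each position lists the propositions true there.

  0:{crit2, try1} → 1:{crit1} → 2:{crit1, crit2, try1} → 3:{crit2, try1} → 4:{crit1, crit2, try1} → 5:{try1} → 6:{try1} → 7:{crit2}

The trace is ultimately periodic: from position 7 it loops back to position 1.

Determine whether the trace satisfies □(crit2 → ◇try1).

crit2 → ◇try1 holds at every position 0..7, and those are all positions ever visited, so □(crit2 → ◇try1) holds.
Positions where crit2 holds: 0, 2, 3, 4, 7.
Check ◇try1 at each: 0→ok, 2→ok, 3→ok, 4→ok, 7→ok.

Satisfied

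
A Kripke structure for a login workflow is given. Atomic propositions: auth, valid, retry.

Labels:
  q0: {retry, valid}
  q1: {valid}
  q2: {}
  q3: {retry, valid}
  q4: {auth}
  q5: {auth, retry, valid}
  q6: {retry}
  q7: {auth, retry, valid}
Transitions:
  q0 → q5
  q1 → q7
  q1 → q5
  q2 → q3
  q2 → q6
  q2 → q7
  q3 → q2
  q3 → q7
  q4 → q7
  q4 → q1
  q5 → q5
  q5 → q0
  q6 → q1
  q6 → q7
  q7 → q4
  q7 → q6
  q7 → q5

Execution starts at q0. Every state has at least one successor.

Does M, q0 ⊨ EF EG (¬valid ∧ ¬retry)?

Does not hold

States satisfying EG (¬valid ∧ ¬retry): ∅.
States satisfying EF EG (¬valid ∧ ¬retry): ∅.
No suitable path/successor from q0 witnesses the formula.
q0 ∉ Sat(EF EG (¬valid ∧ ¬retry)).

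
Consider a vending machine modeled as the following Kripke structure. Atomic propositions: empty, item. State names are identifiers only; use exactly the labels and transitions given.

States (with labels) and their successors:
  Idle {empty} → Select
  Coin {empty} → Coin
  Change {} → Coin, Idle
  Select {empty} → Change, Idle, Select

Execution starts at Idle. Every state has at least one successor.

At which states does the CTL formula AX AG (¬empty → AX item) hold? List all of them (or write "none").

States satisfying AG (¬empty → AX item): {Coin}.
States satisfying AX AG (¬empty → AX item): {Coin}.

{Coin}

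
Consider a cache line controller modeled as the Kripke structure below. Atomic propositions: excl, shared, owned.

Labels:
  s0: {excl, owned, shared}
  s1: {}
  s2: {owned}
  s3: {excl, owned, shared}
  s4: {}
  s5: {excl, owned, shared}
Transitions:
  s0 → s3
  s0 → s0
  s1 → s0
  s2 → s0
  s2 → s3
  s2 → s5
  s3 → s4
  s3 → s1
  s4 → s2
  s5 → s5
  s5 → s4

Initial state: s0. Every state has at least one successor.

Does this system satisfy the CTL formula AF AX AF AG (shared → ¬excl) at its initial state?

Does not hold

States satisfying AX AF AG (shared → ¬excl): ∅.
States satisfying AF AX AF AG (shared → ¬excl): ∅.
There is a path from s0 along which AX AF AG (shared → ¬excl) never holds.
s0 ∉ Sat(AF AX AF AG (shared → ¬excl)).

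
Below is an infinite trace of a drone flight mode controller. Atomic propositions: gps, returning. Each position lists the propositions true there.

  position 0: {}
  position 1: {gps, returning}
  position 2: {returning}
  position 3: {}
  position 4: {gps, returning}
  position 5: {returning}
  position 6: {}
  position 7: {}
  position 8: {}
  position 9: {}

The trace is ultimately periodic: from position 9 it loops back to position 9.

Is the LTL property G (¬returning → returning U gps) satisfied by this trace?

No

¬returning → returning U gps must hold at every position from 0 onward. It fails at position 0, so G (¬returning → returning U gps) is false.
Positions where ¬returning holds: 0, 3, 6, 7, 8, 9.
Check returning U gps at each: 0→fails, 3→fails, 6→fails, 7→fails, 8→fails, 9→fails.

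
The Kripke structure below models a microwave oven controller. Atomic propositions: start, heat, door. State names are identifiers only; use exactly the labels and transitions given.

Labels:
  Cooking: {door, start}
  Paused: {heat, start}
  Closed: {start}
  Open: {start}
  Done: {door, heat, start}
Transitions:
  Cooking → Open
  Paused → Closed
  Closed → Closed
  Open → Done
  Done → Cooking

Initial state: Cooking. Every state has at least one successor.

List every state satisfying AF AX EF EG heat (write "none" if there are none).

none

States satisfying AX EF EG heat: ∅.
States satisfying AF AX EF EG heat: ∅.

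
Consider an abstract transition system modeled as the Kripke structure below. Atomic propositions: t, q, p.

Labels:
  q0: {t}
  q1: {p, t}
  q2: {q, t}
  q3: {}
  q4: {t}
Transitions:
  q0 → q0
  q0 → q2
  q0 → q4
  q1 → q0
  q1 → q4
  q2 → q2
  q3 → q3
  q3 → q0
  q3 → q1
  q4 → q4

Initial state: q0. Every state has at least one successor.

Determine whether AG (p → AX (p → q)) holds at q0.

Satisfied

States satisfying p → AX (p → q): {q0, q1, q2, q3, q4}.
States satisfying AG (p → AX (p → q)): {q0, q1, q2, q3, q4}.
Every state reachable from q0 satisfies p → AX (p → q).
q0 ∈ Sat(AG (p → AX (p → q))).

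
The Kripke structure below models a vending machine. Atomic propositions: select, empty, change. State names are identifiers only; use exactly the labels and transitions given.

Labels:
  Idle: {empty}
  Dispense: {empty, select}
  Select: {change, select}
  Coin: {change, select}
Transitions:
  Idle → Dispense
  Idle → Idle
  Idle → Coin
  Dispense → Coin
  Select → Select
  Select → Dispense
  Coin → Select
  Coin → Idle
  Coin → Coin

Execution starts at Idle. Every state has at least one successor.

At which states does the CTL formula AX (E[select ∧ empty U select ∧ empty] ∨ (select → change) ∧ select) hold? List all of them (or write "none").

{Dispense, Select}

States satisfying AX (E[select ∧ empty U select ∧ empty] ∨ (select → change) ∧ select): {Dispense, Select}.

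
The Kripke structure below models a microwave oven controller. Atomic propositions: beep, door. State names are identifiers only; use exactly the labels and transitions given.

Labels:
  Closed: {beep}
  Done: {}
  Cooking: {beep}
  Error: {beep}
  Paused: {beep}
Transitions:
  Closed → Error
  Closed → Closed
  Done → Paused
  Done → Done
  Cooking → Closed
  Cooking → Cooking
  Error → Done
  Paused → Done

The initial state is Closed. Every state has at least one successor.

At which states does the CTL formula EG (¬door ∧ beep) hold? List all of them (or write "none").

States satisfying ¬door ∧ beep: {Closed, Cooking, Error, Paused}.
States satisfying EG (¬door ∧ beep): {Closed, Cooking}.

{Closed, Cooking}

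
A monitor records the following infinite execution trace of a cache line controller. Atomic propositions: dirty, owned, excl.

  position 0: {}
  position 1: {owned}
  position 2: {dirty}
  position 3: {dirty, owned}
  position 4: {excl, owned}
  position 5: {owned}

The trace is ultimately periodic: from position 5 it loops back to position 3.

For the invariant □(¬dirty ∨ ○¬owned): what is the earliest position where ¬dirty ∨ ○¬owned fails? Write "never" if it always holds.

2

Check ¬dirty ∨ ○¬owned at each position in order: 0 ✓, 1 ✓.
At position 2 the labels are {dirty} and the next position 3 has {dirty, owned}, so ¬dirty ∨ ○¬owned is false there. This is the first violation.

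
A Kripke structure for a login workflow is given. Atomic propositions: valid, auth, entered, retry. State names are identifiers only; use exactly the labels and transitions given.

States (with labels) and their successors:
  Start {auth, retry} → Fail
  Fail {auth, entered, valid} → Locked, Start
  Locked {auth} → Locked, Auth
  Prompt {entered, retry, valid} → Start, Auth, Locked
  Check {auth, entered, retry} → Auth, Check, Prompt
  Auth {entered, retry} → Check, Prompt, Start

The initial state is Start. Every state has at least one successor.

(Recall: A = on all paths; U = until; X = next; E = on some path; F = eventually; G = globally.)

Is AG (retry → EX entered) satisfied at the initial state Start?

States satisfying retry → EX entered: {Start, Fail, Locked, Prompt, Check, Auth}.
States satisfying AG (retry → EX entered): {Start, Fail, Locked, Prompt, Check, Auth}.
Every state reachable from Start satisfies retry → EX entered.
Start ∈ Sat(AG (retry → EX entered)).

Satisfied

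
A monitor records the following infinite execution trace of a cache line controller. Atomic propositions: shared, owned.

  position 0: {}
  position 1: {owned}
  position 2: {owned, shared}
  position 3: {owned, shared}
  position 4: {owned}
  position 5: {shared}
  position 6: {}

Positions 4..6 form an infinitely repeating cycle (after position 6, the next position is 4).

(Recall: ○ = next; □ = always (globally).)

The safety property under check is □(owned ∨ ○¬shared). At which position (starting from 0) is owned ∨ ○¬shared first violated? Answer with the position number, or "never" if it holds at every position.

never

owned ∨ ○¬shared holds at every position 0..6, and those are all the positions the trace ever visits, so the invariant □(owned ∨ ○¬shared) is never violated.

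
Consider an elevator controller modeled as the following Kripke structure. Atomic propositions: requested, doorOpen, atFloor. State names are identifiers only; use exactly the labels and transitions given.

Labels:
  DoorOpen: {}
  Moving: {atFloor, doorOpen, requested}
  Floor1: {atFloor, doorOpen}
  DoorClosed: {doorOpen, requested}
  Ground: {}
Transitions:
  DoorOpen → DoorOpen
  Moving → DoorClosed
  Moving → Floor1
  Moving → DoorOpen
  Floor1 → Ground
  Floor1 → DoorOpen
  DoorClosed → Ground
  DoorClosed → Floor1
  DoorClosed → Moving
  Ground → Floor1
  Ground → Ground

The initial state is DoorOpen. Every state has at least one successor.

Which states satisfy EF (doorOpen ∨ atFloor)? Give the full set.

{Moving, Floor1, DoorClosed, Ground}

States satisfying doorOpen ∨ atFloor: {Moving, Floor1, DoorClosed}.
States satisfying EF (doorOpen ∨ atFloor): {Moving, Floor1, DoorClosed, Ground}.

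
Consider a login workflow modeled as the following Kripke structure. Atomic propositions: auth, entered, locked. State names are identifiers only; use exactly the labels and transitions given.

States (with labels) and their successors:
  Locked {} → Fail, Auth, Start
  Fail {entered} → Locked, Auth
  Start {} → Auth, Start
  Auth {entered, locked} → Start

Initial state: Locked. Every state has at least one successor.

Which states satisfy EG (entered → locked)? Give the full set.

States satisfying entered → locked: {Locked, Start, Auth}.
States satisfying EG (entered → locked): {Locked, Start, Auth}.

{Locked, Start, Auth}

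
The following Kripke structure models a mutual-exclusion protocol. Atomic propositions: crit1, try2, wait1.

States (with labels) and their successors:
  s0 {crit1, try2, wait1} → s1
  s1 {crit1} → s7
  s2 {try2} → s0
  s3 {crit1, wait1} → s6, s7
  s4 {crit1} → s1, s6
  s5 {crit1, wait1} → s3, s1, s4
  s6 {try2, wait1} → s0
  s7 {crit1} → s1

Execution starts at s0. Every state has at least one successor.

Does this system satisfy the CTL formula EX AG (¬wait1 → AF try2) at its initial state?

Violated

States satisfying AG (¬wait1 → AF try2): ∅.
States satisfying EX AG (¬wait1 → AF try2): ∅.
No suitable path/successor from s0 witnesses the formula.
s0 ∉ Sat(EX AG (¬wait1 → AF try2)).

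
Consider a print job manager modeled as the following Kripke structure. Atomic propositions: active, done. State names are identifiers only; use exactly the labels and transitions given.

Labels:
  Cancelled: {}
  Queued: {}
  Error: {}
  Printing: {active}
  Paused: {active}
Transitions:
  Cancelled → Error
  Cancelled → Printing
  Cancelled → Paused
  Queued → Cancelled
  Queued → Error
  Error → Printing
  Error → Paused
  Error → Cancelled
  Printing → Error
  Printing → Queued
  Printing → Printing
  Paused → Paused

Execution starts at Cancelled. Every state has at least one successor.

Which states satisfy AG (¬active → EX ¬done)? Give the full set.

{Cancelled, Queued, Error, Printing, Paused}

States satisfying ¬active → EX ¬done: {Cancelled, Queued, Error, Printing, Paused}.
States satisfying AG (¬active → EX ¬done): {Cancelled, Queued, Error, Printing, Paused}.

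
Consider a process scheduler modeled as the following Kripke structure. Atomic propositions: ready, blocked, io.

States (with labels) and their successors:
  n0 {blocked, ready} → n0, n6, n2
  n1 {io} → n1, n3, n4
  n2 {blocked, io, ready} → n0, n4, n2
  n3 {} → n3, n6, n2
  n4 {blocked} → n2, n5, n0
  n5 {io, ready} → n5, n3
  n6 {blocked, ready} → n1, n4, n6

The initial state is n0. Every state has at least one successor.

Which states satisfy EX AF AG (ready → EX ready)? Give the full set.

States satisfying AF AG (ready → EX ready): {n0, n1, n2, n3, n4, n5, n6}.
States satisfying EX AF AG (ready → EX ready): {n0, n1, n2, n3, n4, n5, n6}.

{n0, n1, n2, n3, n4, n5, n6}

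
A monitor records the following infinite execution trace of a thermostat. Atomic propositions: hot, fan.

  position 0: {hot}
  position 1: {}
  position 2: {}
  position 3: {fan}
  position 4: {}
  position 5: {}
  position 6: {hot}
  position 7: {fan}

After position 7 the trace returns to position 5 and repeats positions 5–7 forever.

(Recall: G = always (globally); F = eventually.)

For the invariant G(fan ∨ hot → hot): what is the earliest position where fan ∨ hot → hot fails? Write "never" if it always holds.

3

Check fan ∨ hot → hot at each position in order: 0 ✓, 1 ✓, 2 ✓.
At position 3 the labels are {fan}, so fan ∨ hot → hot is false there. This is the first violation.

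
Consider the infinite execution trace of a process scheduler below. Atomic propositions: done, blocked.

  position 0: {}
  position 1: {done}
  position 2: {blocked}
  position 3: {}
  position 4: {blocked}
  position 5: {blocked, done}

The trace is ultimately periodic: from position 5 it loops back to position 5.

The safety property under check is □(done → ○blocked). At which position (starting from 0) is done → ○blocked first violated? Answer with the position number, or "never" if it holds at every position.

never

done → ○blocked holds at every position 0..5, and those are all the positions the trace ever visits, so the invariant □(done → ○blocked) is never violated.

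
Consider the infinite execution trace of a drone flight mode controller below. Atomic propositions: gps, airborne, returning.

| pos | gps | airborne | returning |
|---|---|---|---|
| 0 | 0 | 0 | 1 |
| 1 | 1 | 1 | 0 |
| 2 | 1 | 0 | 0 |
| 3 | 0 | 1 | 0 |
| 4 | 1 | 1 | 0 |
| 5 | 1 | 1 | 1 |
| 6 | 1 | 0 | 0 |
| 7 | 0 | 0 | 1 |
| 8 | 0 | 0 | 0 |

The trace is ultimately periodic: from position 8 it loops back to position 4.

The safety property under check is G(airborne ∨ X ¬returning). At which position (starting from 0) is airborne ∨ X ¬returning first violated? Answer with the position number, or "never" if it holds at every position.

6

Check airborne ∨ X ¬returning at each position in order: 0 ✓, 1 ✓, 2 ✓, 3 ✓, 4 ✓, 5 ✓.
At position 6 the labels are {gps} and the next position 7 has {returning}, so airborne ∨ X ¬returning is false there. This is the first violation.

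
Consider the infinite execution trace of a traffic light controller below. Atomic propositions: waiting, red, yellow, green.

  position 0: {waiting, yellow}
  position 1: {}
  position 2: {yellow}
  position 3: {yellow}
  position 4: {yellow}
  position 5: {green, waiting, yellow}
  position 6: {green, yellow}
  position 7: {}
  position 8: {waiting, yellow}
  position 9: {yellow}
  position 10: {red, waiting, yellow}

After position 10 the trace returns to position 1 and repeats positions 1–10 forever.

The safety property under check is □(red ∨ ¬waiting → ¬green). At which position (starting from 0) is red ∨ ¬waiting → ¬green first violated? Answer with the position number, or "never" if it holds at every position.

6

Check red ∨ ¬waiting → ¬green at each position in order: 0 ✓, 1 ✓, 2 ✓, 3 ✓, 4 ✓, 5 ✓.
At position 6 the labels are {green, yellow}, so red ∨ ¬waiting → ¬green is false there. This is the first violation.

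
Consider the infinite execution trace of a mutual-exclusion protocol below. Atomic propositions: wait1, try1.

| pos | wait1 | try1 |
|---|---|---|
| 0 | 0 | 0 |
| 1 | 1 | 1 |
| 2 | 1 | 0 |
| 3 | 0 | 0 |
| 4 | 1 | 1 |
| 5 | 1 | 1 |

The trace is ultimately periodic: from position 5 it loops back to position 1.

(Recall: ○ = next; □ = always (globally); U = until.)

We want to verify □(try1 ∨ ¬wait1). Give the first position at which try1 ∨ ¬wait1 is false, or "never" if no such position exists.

2

Check try1 ∨ ¬wait1 at each position in order: 0 ✓, 1 ✓.
At position 2 the labels are {wait1}, so try1 ∨ ¬wait1 is false there. This is the first violation.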